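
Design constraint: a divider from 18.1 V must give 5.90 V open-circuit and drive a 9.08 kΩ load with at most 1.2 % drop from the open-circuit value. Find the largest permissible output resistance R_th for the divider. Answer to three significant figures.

R_th ≤ 110 Ω

Loading drop = R_th/(R_th + R_L) ≤ 0.0120, so R_th ≤ R_L · ε/(1−ε) = 9.08 kΩ × 0.0120/0.9880 = 110 Ω.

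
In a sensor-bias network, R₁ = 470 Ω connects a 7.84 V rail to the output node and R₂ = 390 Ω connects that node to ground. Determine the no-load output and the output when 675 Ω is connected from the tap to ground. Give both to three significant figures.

Open-circuit: V = 7.84 × 390/(470 + 390) = 3.56 V.
With the load, R₂ becomes R₂‖R_L = 247.2 Ω, so V = 7.84 × 247.2/717.2 = 2.70 V.

Unloaded: 3.56 V; loaded: 2.70 V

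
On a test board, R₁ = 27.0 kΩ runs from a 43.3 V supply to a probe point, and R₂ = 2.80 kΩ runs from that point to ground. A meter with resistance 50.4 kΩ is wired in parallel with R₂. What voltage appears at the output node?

The load sits in parallel with R₂: R₂‖R_L = (2.80 × 50.4) / (2.80 + 50.4) = 2.653 kΩ.
V_out = 43.3 × 2.653 / (27.0 + 2.653) = 43.3 × 2.653/29.65 = 3.87 V.

V_out ≈ 3.87 V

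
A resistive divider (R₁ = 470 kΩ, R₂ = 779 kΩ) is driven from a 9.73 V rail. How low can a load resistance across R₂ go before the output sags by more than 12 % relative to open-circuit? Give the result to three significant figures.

Output resistance R_th = R₁‖R₂ = (470 × 779)/1249 = 293.1 kΩ.
The fractional drop is R_th/(R_th + R_L); requiring this ≤ 0.120 gives R_L ≥ R_th(1/0.120 − 1) = 293.1 × 7.333 = 2.15 MΩ.

R_L(min) ≈ 2.15 MΩ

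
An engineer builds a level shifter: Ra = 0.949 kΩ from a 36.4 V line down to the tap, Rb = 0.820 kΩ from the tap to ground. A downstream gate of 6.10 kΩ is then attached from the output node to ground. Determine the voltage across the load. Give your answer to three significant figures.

The load sits in parallel with Rb: Rb‖R_L = (820 × 6100) / (820 + 6100) = 722.8 Ω.
V_out = 36.4 × 722.8 / (949 + 722.8) = 36.4 × 722.8/1672 = 15.7 V.

V_out ≈ 15.7 V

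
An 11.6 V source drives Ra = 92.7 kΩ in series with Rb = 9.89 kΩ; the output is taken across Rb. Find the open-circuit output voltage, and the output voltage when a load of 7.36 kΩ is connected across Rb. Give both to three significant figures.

Unloaded: 1.12 V; loaded: 0.505 V

Open-circuit: V = 11.6 × 9.89/(92.7 + 9.89) = 1.12 V.
With the load, Rb becomes Rb‖R_L = 4.220 kΩ, so V = 11.6 × 4.220/96.92 = 0.505 V.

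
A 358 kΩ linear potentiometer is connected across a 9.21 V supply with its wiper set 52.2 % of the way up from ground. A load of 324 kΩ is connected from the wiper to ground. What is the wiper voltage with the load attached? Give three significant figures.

V ≈ 3.77 V

The wiper splits the pot into (1−α)R = 171.1 kΩ above and αR = 186.9 kΩ below.
Lower section ‖ load = 118.5 kΩ.
V_wiper = 9.21 × 118.5/(171.1 + 118.5) = 3.77 V.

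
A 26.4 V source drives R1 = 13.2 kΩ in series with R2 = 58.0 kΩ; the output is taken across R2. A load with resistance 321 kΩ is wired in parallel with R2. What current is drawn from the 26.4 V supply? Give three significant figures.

I ≈ 0.424 mA

R2‖R_L = 49.12 kΩ, so the source sees R1 + R2‖R_L = 62.32 kΩ.
I = 26.4 V / 62.32 kΩ = 0.424 mA.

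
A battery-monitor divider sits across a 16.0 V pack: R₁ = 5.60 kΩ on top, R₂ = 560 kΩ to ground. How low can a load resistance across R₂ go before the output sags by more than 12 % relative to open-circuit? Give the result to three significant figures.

R_L(min) ≈ 40.7 kΩ

Output resistance R_th = R₁‖R₂ = (5.60 × 560)/565.6 = 5.545 kΩ.
The fractional drop is R_th/(R_th + R_L); requiring this ≤ 0.120 gives R_L ≥ R_th(1/0.120 − 1) = 5.545 × 7.333 = 40.7 kΩ.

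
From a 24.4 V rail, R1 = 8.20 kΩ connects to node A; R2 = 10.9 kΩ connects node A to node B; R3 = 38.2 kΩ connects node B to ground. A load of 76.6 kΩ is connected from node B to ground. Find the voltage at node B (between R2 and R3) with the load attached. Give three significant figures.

V ≈ 13.9 V

At node B, R3 is in parallel with the load: R3‖R_L = 25.49 kΩ.
Below node A the resistance is R2 + (R3‖R_L) = 36.39 kΩ, so V_A = 24.4 × 36.39/44.59 = 19.91 V.
Then V_B = V_A × (R3‖R_L)/(R2 + R3‖R_L) = 19.91 × 25.49/36.39 = 13.9 V.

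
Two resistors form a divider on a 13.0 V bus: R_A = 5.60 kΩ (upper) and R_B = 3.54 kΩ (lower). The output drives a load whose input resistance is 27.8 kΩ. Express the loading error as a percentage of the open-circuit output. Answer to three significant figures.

The divider's output (Thévenin) resistance is R_A‖R_B = 2.169 kΩ.
Fractional drop under load = R_th/(R_th + R_L) = 2.169 / (2.169 + 27.8) = 0.07237.
So the output falls by 7.24 %.

7.24 %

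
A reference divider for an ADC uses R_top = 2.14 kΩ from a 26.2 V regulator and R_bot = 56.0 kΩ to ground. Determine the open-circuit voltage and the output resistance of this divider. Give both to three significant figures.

V_th is the open-circuit tap voltage: 26.2 × 56.0/(2.14 + 56.0) = 25.2 V.
With the supply zeroed, R_top and R_bot appear in parallel from the tap: R_th = R_top‖R_bot = (2.14 × 56.0)/58.14 = 2.06 kΩ.

V_th = 25.2 V, R_th = 2.06 kΩ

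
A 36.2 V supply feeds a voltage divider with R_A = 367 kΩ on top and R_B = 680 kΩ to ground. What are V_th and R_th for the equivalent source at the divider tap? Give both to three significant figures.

V_th is the open-circuit tap voltage: 36.2 × 680/(367 + 680) = 23.5 V.
With the supply zeroed, R_A and R_B appear in parallel from the tap: R_th = R_A‖R_B = (367 × 680)/1047 = 238 kΩ.

V_th = 23.5 V, R_th = 238 kΩ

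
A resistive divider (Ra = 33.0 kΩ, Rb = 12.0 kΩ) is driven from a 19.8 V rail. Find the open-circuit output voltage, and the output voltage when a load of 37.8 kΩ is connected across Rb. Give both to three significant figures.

Open-circuit: V = 19.8 × 12.0/(33.0 + 12.0) = 5.28 V.
With the load, Rb becomes Rb‖R_L = 9.108 kΩ, so V = 19.8 × 9.108/42.11 = 4.28 V.

Unloaded: 5.28 V; loaded: 4.28 V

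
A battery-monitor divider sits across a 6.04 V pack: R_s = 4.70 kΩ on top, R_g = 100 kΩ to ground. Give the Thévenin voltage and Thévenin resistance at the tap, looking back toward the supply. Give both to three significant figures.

V_th is the open-circuit tap voltage: 6.04 × 100/(4.70 + 100) = 5.77 V.
With the supply zeroed, R_s and R_g appear in parallel from the tap: R_th = R_s‖R_g = (4.70 × 100)/104.7 = 4.49 kΩ.

V_th = 5.77 V, R_th = 4.49 kΩ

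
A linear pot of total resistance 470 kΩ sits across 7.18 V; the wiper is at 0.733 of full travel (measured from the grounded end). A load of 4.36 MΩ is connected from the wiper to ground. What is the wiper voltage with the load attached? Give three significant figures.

V ≈ 5.15 V

The wiper splits the pot into (1−α)R = 125.5 kΩ above and αR = 344.5 kΩ below.
Lower section ‖ load = 319.3 kΩ.
V_wiper = 7.18 × 319.3/(125.5 + 319.3) = 5.15 V.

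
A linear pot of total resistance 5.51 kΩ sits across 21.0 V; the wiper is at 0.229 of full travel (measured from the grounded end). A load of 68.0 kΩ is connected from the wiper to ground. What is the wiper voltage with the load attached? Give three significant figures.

The wiper splits the pot into (1−α)R = 4.248 kΩ above and αR = 1.262 kΩ below.
Lower section ‖ load = 1.239 kΩ.
V_wiper = 21.0 × 1.239/(4.248 + 1.239) = 4.74 V.

V ≈ 4.74 V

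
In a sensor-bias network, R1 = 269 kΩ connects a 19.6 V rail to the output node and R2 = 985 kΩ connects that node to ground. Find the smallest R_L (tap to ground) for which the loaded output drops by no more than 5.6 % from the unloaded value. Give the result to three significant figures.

Output resistance R_th = R1‖R2 = (269 × 985)/1254 = 211.3 kΩ.
The fractional drop is R_th/(R_th + R_L); requiring this ≤ 0.0560 gives R_L ≥ R_th(1/0.0560 − 1) = 211.3 × 16.86 = 3.56 MΩ.

R_L(min) ≈ 3.56 MΩ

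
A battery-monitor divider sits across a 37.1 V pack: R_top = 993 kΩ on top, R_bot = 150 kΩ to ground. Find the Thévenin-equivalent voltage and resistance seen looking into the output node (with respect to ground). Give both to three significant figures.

V_th = 4.87 V, R_th = 130 kΩ

V_th is the open-circuit tap voltage: 37.1 × 150/(993 + 150) = 4.87 V.
With the supply zeroed, R_top and R_bot appear in parallel from the tap: R_th = R_top‖R_bot = (993 × 150)/1143 = 130 kΩ.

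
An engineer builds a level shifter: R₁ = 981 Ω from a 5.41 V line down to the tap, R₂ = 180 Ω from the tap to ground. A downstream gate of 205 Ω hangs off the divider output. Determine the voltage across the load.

V_out ≈ 0.482 V

The load sits in parallel with R₂: R₂‖R_L = (180 × 205) / (180 + 205) = 95.84 Ω.
V_out = 5.41 × 95.84 / (981 + 95.84) = 5.41 × 95.84/1077 = 0.482 V.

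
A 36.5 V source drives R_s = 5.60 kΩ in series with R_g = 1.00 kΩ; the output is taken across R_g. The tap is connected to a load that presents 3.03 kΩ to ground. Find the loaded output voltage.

The load sits in parallel with R_g: R_g‖R_L = (1.00 × 3.03) / (1.00 + 3.03) = 0.7519 kΩ.
V_out = 36.5 × 0.7519 / (5.60 + 0.7519) = 36.5 × 0.7519/6.352 = 4.32 V.
(Unloaded it would have been 5.53 V.)

V_out ≈ 4.32 V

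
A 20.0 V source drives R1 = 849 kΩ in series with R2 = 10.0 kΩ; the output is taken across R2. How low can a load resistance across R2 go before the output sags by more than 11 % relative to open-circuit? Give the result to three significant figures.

Output resistance R_th = R1‖R2 = (849 × 10.0)/859.0 = 9.884 kΩ.
The fractional drop is R_th/(R_th + R_L); requiring this ≤ 0.110 gives R_L ≥ R_th(1/0.110 − 1) = 9.884 × 8.091 = 80.0 kΩ.

R_L(min) ≈ 80.0 kΩ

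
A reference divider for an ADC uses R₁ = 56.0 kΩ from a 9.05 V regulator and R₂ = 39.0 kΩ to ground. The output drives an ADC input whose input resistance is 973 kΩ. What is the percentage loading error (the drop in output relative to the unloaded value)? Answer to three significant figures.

2.31 %

The divider's output (Thévenin) resistance is R₁‖R₂ = 22.99 kΩ.
Fractional drop under load = R_th/(R_th + R_L) = 22.99 / (22.99 + 973) = 0.02308.
So the output falls by 2.31 %.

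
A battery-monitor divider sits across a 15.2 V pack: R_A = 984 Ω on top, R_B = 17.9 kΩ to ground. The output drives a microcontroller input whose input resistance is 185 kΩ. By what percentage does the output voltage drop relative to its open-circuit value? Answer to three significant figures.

The divider's output (Thévenin) resistance is R_A‖R_B = 932.7 Ω.
Fractional drop under load = R_th/(R_th + R_L) = 932.7 / (932.7 + 185000) = 0.005016.
So the output falls by 0.502 %.

0.502 %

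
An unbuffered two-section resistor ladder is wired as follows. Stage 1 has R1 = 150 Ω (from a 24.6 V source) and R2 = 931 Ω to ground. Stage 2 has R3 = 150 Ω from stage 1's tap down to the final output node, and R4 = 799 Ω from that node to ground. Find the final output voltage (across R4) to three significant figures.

V_out ≈ 15.7 V

Stage 2 presents R3+R4 = 949.0 Ω as a load on stage 1's tap.
Stage 1's lower leg becomes R2‖(R3+R4) = 470.0 Ω, so V_mid = 24.6 × 470.0/620.0 = 18.65 V.
Stage 2 is itself unloaded: V_out = V_mid × R4/(R3+R4) = 18.65 × 799/949.0 = 15.7 V.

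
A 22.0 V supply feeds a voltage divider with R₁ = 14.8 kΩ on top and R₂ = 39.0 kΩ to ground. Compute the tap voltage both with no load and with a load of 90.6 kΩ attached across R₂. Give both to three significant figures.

Unloaded: 15.9 V; loaded: 14.3 V

Open-circuit: V = 22.0 × 39.0/(14.8 + 39.0) = 15.9 V.
With the load, R₂ becomes R₂‖R_L = 27.26 kΩ, so V = 22.0 × 27.26/42.06 = 14.3 V.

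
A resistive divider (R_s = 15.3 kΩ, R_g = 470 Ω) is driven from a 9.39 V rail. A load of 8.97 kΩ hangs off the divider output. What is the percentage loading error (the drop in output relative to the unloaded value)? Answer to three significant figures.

The divider's output (Thévenin) resistance is R_s‖R_g = 456.0 Ω.
Fractional drop under load = R_th/(R_th + R_L) = 456.0 / (456.0 + 8970) = 0.04838.
So the output falls by 4.84 %.

4.84 %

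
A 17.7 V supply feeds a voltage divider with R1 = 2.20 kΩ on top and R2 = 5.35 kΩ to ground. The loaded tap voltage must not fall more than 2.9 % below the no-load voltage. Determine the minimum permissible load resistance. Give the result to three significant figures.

R_L(min) ≈ 52.2 kΩ

Output resistance R_th = R1‖R2 = (2.20 × 5.35)/7.550 = 1.559 kΩ.
The fractional drop is R_th/(R_th + R_L); requiring this ≤ 0.0290 gives R_L ≥ R_th(1/0.0290 − 1) = 1.559 × 33.48 = 52.2 kΩ.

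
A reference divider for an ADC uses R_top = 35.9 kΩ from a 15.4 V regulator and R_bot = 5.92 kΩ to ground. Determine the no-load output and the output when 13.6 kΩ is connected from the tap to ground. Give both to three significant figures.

Unloaded: 2.18 V; loaded: 1.59 V

Open-circuit: V = 15.4 × 5.92/(35.9 + 5.92) = 2.18 V.
With the load, R_bot becomes R_bot‖R_L = 4.125 kΩ, so V = 15.4 × 4.125/40.02 = 1.59 V.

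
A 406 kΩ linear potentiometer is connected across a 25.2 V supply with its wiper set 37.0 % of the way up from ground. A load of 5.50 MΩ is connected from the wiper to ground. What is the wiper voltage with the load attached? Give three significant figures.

V ≈ 9.17 V

The wiper splits the pot into (1−α)R = 255.8 kΩ above and αR = 150.2 kΩ below.
Lower section ‖ load = 146.2 kΩ.
V_wiper = 25.2 × 146.2/(255.8 + 146.2) = 9.17 V.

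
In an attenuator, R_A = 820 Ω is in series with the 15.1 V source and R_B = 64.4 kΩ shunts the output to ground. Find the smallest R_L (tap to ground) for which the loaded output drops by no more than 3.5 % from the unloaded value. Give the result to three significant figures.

Output resistance R_th = R_A‖R_B = (820 × 64400)/65220 = 809.7 Ω.
The fractional drop is R_th/(R_th + R_L); requiring this ≤ 0.0350 gives R_L ≥ R_th(1/0.0350 − 1) = 809.7 × 27.57 = 22.3 kΩ.

R_L(min) ≈ 22.3 kΩ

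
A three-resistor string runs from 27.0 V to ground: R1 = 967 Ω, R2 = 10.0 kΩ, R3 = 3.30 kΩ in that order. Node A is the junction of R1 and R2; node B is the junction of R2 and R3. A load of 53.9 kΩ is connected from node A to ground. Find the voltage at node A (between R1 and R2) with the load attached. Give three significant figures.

V ≈ 24.8 V

Below node A the series string R2+R3 = 13300 Ω sits in parallel with the 53900 Ω load: 10670 Ω.
V_A = 27.0 × 10670/(967 + 10670) = 24.8 V.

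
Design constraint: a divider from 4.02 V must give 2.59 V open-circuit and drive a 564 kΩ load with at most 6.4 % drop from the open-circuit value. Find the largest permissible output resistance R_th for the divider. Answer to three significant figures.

Loading drop = R_th/(R_th + R_L) ≤ 0.0640, so R_th ≤ R_L · ε/(1−ε) = 564 kΩ × 0.0640/0.9360 = 38.6 kΩ.

R_th ≤ 38.6 kΩ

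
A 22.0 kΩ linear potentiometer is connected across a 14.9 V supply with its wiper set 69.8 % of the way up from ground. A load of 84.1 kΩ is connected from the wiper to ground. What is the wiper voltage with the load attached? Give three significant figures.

The wiper splits the pot into (1−α)R = 6.644 kΩ above and αR = 15.36 kΩ below.
Lower section ‖ load = 12.99 kΩ.
V_wiper = 14.9 × 12.99/(6.644 + 12.99) = 9.86 V.

V ≈ 9.86 V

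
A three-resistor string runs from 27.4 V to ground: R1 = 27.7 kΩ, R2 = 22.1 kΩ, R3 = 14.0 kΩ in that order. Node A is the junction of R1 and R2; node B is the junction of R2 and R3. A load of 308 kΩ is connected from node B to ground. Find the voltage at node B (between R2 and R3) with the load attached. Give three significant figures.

V ≈ 5.81 V

At node B, R3 is in parallel with the load: R3‖R_L = 13.39 kΩ.
Below node A the resistance is R2 + (R3‖R_L) = 35.49 kΩ, so V_A = 27.4 × 35.49/63.19 = 15.39 V.
Then V_B = V_A × (R3‖R_L)/(R2 + R3‖R_L) = 15.39 × 13.39/35.49 = 5.81 V.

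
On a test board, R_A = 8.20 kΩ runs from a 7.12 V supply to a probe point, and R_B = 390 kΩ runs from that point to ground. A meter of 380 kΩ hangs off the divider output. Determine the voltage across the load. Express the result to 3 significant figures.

The load sits in parallel with R_B: R_B‖R_L = (390 × 380) / (390 + 380) = 192.5 kΩ.
V_out = 7.12 × 192.5 / (8.20 + 192.5) = 7.12 × 192.5/200.7 = 6.83 V.
(Unloaded it would have been 6.97 V.)

V_out ≈ 6.83 V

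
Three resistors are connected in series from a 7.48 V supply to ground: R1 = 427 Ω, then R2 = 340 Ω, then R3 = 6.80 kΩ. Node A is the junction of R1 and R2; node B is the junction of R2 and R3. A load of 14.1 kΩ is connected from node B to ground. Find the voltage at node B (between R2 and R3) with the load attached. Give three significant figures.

At node B, R3 is in parallel with the load: R3‖R_L = 4588 Ω.
Below node A the resistance is R2 + (R3‖R_L) = 4928 Ω, so V_A = 7.48 × 4928/5355 = 6.884 V.
Then V_B = V_A × (R3‖R_L)/(R2 + R3‖R_L) = 6.884 × 4588/4928 = 6.41 V.

V ≈ 6.41 V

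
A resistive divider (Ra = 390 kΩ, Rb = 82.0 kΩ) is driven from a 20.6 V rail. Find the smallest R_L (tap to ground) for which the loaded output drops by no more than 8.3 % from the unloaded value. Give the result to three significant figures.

Output resistance R_th = Ra‖Rb = (390 × 82.0)/472.0 = 67.75 kΩ.
The fractional drop is R_th/(R_th + R_L); requiring this ≤ 0.0830 gives R_L ≥ R_th(1/0.0830 − 1) = 67.75 × 11.05 = 749 kΩ.

R_L(min) ≈ 749 kΩ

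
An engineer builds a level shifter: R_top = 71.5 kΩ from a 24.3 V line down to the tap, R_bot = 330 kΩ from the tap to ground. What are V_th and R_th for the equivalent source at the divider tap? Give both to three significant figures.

V_th is the open-circuit tap voltage: 24.3 × 330/(71.5 + 330) = 20.0 V.
With the supply zeroed, R_top and R_bot appear in parallel from the tap: R_th = R_top‖R_bot = (71.5 × 330)/401.5 = 58.8 kΩ.

V_th = 20.0 V, R_th = 58.8 kΩ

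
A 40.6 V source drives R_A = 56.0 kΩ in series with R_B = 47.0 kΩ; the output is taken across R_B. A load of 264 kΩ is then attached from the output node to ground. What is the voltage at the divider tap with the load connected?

V_out ≈ 16.9 V

The load sits in parallel with R_B: R_B‖R_L = (47.0 × 264) / (47.0 + 264) = 39.90 kΩ.
V_out = 40.6 × 39.90 / (56.0 + 39.90) = 40.6 × 39.90/95.90 = 16.9 V.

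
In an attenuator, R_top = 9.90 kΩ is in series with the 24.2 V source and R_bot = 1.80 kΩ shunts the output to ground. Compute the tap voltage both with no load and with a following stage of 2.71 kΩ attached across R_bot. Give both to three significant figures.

Unloaded: 3.72 V; loaded: 2.38 V

Open-circuit: V = 24.2 × 1.80/(9.90 + 1.80) = 3.72 V.
With the load, R_bot becomes R_bot‖R_L = 1.082 kΩ, so V = 24.2 × 1.082/10.98 = 2.38 V.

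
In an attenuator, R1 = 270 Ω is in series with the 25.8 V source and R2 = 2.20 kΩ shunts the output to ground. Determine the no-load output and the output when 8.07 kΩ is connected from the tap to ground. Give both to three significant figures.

Open-circuit: V = 25.8 × 2200/(270 + 2200) = 23.0 V.
With the load, R2 becomes R2‖R_L = 1729 Ω, so V = 25.8 × 1729/1999 = 22.3 V.

Unloaded: 23.0 V; loaded: 22.3 V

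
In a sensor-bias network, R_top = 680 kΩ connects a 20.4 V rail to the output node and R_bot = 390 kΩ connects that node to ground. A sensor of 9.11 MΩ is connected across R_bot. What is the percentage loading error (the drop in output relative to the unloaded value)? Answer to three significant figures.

2.65 %

The divider's output (Thévenin) resistance is R_top‖R_bot = 247.9 kΩ.
Fractional drop under load = R_th/(R_th + R_L) = 247.9 / (247.9 + 9110) = 0.02649.
So the output falls by 2.65 %.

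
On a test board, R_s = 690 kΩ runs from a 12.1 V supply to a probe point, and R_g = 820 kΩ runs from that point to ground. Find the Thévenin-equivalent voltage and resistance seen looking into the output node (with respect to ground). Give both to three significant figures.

V_th is the open-circuit tap voltage: 12.1 × 820/(690 + 820) = 6.57 V.
With the supply zeroed, R_s and R_g appear in parallel from the tap: R_th = R_s‖R_g = (690 × 820)/1510 = 375 kΩ.

V_th = 6.57 V, R_th = 375 kΩ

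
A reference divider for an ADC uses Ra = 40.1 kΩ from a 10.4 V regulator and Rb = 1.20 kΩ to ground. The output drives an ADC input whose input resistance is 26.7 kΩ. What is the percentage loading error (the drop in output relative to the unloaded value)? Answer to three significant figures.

4.18 %

The divider's output (Thévenin) resistance is Ra‖Rb = 1.165 kΩ.
Fractional drop under load = R_th/(R_th + R_L) = 1.165 / (1.165 + 26.7) = 0.04181.
So the output falls by 4.18 %.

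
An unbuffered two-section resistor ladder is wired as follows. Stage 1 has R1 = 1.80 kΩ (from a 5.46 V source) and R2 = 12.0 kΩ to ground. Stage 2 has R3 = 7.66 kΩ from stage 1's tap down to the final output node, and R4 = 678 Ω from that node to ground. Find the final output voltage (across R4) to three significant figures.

V_out ≈ 0.325 V

Stage 2 presents R3+R4 = 8338 Ω as a load on stage 1's tap.
Stage 1's lower leg becomes R2‖(R3+R4) = 4920 Ω, so V_mid = 5.46 × 4920/6720 = 3.997 V.
Stage 2 is itself unloaded: V_out = V_mid × R4/(R3+R4) = 3.997 × 678/8338 = 0.325 V.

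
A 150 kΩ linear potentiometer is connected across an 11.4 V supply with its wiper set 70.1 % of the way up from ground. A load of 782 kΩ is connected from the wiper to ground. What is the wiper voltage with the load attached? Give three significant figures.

The wiper splits the pot into (1−α)R = 44.85 kΩ above and αR = 105.2 kΩ below.
Lower section ‖ load = 92.69 kΩ.
V_wiper = 11.4 × 92.69/(44.85 + 92.69) = 7.68 V.

V ≈ 7.68 V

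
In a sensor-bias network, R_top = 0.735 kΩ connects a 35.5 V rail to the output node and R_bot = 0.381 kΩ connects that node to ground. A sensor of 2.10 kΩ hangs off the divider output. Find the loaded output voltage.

The load sits in parallel with R_bot: R_bot‖R_L = (381 × 2100) / (381 + 2100) = 322.5 Ω.
V_out = 35.5 × 322.5 / (735 + 322.5) = 35.5 × 322.5/1057 = 10.8 V.

V_out ≈ 10.8 V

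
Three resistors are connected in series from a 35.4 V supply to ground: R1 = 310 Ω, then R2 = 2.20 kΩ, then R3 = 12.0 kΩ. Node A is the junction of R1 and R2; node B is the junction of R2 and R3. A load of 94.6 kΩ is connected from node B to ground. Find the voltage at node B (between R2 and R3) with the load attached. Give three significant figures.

V ≈ 28.6 V

At node B, R3 is in parallel with the load: R3‖R_L = 10650 Ω.
Below node A the resistance is R2 + (R3‖R_L) = 12850 Ω, so V_A = 35.4 × 12850/13160 = 34.57 V.
Then V_B = V_A × (R3‖R_L)/(R2 + R3‖R_L) = 34.57 × 10650/12850 = 28.6 V.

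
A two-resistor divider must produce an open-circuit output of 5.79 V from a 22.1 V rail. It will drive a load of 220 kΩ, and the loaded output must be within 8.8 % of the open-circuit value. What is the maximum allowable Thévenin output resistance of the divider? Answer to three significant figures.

R_th ≤ 21.2 kΩ

Loading drop = R_th/(R_th + R_L) ≤ 0.0880, so R_th ≤ R_L · ε/(1−ε) = 220 kΩ × 0.0880/0.9120 = 21.2 kΩ.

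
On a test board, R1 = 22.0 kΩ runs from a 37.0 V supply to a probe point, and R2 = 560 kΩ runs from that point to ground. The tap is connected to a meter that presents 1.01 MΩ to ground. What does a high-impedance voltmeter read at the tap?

V_out ≈ 34.9 V

The load sits in parallel with R2: R2‖R_L = (560 × 1010) / (560 + 1010) = 360.3 kΩ.
V_out = 37.0 × 360.3 / (22.0 + 360.3) = 37.0 × 360.3/382.3 = 34.9 V.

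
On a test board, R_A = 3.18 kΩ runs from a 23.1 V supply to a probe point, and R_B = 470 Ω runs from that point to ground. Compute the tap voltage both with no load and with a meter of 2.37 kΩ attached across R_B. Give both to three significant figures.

Unloaded: 2.97 V; loaded: 2.54 V

Open-circuit: V = 23.1 × 470/(3180 + 470) = 2.97 V.
With the load, R_B becomes R_B‖R_L = 392.2 Ω, so V = 23.1 × 392.2/3572 = 2.54 V.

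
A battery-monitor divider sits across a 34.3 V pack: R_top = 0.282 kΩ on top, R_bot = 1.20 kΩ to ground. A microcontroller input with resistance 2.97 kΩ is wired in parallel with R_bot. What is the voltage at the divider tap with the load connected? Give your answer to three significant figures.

V_out ≈ 25.8 V

The load sits in parallel with R_bot: R_bot‖R_L = (1200 × 2970) / (1200 + 2970) = 854.7 Ω.
V_out = 34.3 × 854.7 / (282 + 854.7) = 34.3 × 854.7/1137 = 25.8 V.
(Unloaded it would have been 27.8 V.)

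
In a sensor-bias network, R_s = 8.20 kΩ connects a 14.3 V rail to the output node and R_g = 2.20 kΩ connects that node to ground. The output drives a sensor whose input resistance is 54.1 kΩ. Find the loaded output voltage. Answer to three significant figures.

The load sits in parallel with R_g: R_g‖R_L = (2.20 × 54.1) / (2.20 + 54.1) = 2.114 kΩ.
V_out = 14.3 × 2.114 / (8.20 + 2.114) = 14.3 × 2.114/10.31 = 2.93 V.

V_out ≈ 2.93 V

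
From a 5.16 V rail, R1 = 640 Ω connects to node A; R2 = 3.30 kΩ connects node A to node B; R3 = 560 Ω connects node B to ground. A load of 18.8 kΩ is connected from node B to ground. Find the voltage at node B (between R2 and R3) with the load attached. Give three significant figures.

At node B, R3 is in parallel with the load: R3‖R_L = 543.8 Ω.
Below node A the resistance is R2 + (R3‖R_L) = 3844 Ω, so V_A = 5.16 × 3844/4484 = 4.423 V.
Then V_B = V_A × (R3‖R_L)/(R2 + R3‖R_L) = 4.423 × 543.8/3844 = 0.626 V.

V ≈ 0.626 V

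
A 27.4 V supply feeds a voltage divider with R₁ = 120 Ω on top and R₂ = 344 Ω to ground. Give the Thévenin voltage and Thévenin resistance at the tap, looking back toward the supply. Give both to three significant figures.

V_th is the open-circuit tap voltage: 27.4 × 344/(120 + 344) = 20.3 V.
With the supply zeroed, R₁ and R₂ appear in parallel from the tap: R_th = R₁‖R₂ = (120 × 344)/464.0 = 89.0 Ω.

V_th = 20.3 V, R_th = 89.0 Ω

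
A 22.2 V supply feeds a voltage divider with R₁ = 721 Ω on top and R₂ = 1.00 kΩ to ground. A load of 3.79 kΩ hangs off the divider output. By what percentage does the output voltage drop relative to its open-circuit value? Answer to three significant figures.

Unloaded V = 22.2 × 1000/1721 = 12.899 V.
Loaded: R₂‖R_L = 791.2 Ω, giving V = 22.2 × 791.2/1512 = 11.616 V.
Drop = (12.899 − 11.616) / 12.899 = 9.95 %.

9.95 %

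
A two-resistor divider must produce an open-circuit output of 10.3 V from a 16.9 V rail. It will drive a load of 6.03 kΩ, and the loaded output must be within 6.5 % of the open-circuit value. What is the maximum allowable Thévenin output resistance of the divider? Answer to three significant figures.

R_th ≤ 419 Ω

Loading drop = R_th/(R_th + R_L) ≤ 0.0650, so R_th ≤ R_L · ε/(1−ε) = 6.03 kΩ × 0.0650/0.9350 = 419 Ω.
(Any R1, R2 with R2/(R1+R2) = 0.609 and R1‖R2 ≤ 419 Ω will meet the spec.)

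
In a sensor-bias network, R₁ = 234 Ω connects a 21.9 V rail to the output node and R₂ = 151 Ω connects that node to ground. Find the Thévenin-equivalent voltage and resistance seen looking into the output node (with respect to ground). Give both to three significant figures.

V_th is the open-circuit tap voltage: 21.9 × 151/(234 + 151) = 8.59 V.
With the supply zeroed, R₁ and R₂ appear in parallel from the tap: R_th = R₁‖R₂ = (234 × 151)/385.0 = 91.8 Ω.

V_th = 8.59 V, R_th = 91.8 Ω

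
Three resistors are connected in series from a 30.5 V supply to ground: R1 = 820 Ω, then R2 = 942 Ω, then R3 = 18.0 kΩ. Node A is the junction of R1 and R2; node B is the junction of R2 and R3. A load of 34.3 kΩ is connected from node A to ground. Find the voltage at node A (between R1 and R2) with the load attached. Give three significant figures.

V ≈ 28.6 V

Below node A the series string R2+R3 = 18940 Ω sits in parallel with the 34300 Ω load: 12200 Ω.
V_A = 30.5 × 12200/(820 + 12200) = 28.6 V.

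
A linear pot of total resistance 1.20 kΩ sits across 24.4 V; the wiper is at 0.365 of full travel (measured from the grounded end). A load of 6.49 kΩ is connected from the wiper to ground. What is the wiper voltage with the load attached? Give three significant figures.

V ≈ 8.54 V

The wiper splits the pot into (1−α)R = 762.0 Ω above and αR = 438.0 Ω below.
Lower section ‖ load = 410.3 Ω.
V_wiper = 24.4 × 410.3/(762.0 + 410.3) = 8.54 V.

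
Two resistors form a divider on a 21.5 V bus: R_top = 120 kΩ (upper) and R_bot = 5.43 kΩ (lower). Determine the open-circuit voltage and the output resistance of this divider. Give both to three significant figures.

V_th is the open-circuit tap voltage: 21.5 × 5.43/(120 + 5.43) = 0.931 V.
With the supply zeroed, R_top and R_bot appear in parallel from the tap: R_th = R_top‖R_bot = (120 × 5.43)/125.4 = 5.19 kΩ.

V_th = 0.931 V, R_th = 5.19 kΩ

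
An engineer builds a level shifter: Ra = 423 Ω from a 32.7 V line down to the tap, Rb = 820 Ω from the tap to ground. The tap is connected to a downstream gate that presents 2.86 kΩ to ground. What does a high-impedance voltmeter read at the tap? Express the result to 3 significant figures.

V_out ≈ 19.7 V

The load sits in parallel with Rb: Rb‖R_L = (820 × 2860) / (820 + 2860) = 637.3 Ω.
V_out = 32.7 × 637.3 / (423 + 637.3) = 32.7 × 637.3/1060 = 19.7 V.
(Unloaded it would have been 21.6 V.)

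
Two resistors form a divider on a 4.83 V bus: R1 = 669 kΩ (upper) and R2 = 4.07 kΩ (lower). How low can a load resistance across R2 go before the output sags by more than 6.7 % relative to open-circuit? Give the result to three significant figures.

R_L(min) ≈ 56.3 kΩ

Output resistance R_th = R1‖R2 = (669 × 4.07)/673.1 = 4.045 kΩ.
The fractional drop is R_th/(R_th + R_L); requiring this ≤ 0.0670 gives R_L ≥ R_th(1/0.0670 − 1) = 4.045 × 13.93 = 56.3 kΩ.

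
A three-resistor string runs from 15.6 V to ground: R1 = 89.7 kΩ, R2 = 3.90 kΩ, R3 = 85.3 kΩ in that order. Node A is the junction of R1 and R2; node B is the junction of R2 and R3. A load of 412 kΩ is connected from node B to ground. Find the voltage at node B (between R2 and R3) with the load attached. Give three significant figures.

V ≈ 6.71 V

At node B, R3 is in parallel with the load: R3‖R_L = 70.67 kΩ.
Below node A the resistance is R2 + (R3‖R_L) = 74.57 kΩ, so V_A = 15.6 × 74.57/164.3 = 7.082 V.
Then V_B = V_A × (R3‖R_L)/(R2 + R3‖R_L) = 7.082 × 70.67/74.57 = 6.71 V.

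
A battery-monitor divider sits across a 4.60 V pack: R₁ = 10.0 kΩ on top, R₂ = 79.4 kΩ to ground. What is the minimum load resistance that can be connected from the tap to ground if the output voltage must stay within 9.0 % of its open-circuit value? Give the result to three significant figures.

R_L(min) ≈ 89.8 kΩ

Output resistance R_th = R₁‖R₂ = (10.0 × 79.4)/89.40 = 8.881 kΩ.
The fractional drop is R_th/(R_th + R_L); requiring this ≤ 0.0900 gives R_L ≥ R_th(1/0.0900 − 1) = 8.881 × 10.11 = 89.8 kΩ.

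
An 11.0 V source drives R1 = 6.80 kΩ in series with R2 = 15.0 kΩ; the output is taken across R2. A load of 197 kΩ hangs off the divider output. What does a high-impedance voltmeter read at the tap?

The load sits in parallel with R2: R2‖R_L = (15.0 × 197) / (15.0 + 197) = 13.94 kΩ.
V_out = 11.0 × 13.94 / (6.80 + 13.94) = 11.0 × 13.94/20.74 = 7.39 V.
(Unloaded it would have been 7.57 V.)

V_out ≈ 7.39 V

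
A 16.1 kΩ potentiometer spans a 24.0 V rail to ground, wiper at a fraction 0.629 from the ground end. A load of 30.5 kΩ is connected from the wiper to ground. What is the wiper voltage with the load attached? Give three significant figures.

The wiper splits the pot into (1−α)R = 5.973 kΩ above and αR = 10.13 kΩ below.
Lower section ‖ load = 7.603 kΩ.
V_wiper = 24.0 × 7.603/(5.973 + 7.603) = 13.4 V.

V ≈ 13.4 V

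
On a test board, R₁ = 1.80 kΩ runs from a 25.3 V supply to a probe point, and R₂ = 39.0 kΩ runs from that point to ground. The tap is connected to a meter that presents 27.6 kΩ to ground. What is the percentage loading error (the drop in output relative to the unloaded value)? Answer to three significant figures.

The divider's output (Thévenin) resistance is R₁‖R₂ = 1.721 kΩ.
Fractional drop under load = R_th/(R_th + R_L) = 1.721 / (1.721 + 27.6) = 0.05868.
So the output falls by 5.87 %.

5.87 %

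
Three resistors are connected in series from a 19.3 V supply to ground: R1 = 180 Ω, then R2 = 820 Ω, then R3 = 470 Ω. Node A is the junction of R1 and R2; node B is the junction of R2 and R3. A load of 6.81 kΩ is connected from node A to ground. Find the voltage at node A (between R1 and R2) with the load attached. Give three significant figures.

V ≈ 16.6 V

Below node A the series string R2+R3 = 1290 Ω sits in parallel with the 6810 Ω load: 1085 Ω.
V_A = 19.3 × 1085/(180 + 1085) = 16.6 V.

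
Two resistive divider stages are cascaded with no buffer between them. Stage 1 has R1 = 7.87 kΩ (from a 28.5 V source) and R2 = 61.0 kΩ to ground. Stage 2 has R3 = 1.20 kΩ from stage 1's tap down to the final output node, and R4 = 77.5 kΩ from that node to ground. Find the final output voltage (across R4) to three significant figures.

V_out ≈ 22.8 V

Stage 2 presents R3+R4 = 78.70 kΩ as a load on stage 1's tap.
Stage 1's lower leg becomes R2‖(R3+R4) = 34.36 kΩ, so V_mid = 28.5 × 34.36/42.23 = 23.19 V.
Stage 2 is itself unloaded: V_out = V_mid × R4/(R3+R4) = 23.19 × 77.5/78.70 = 22.8 V.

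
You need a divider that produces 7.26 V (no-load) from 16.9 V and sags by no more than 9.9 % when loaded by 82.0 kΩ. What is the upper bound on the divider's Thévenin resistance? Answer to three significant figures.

R_th ≤ 9.01 kΩ

Loading drop = R_th/(R_th + R_L) ≤ 0.0990, so R_th ≤ R_L · ε/(1−ε) = 82.0 kΩ × 0.0990/0.9010 = 9.01 kΩ.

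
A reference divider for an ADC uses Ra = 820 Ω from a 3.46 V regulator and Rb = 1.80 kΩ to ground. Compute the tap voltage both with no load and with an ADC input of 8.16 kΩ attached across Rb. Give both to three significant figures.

Open-circuit: V = 3.46 × 1800/(820 + 1800) = 2.38 V.
With the load, Rb becomes Rb‖R_L = 1475 Ω, so V = 3.46 × 1475/2295 = 2.22 V.

Unloaded: 2.38 V; loaded: 2.22 V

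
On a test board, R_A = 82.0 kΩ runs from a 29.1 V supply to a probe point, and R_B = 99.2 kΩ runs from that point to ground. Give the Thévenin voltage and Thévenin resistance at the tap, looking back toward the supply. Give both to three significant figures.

V_th is the open-circuit tap voltage: 29.1 × 99.2/(82.0 + 99.2) = 15.9 V.
With the supply zeroed, R_A and R_B appear in parallel from the tap: R_th = R_A‖R_B = (82.0 × 99.2)/181.2 = 44.9 kΩ.

V_th = 15.9 V, R_th = 44.9 kΩ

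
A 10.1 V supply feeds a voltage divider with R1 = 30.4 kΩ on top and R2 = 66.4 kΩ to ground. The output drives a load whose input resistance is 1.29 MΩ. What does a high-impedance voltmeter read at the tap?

The load sits in parallel with R2: R2‖R_L = (66.4 × 1290) / (66.4 + 1290) = 63.15 kΩ.
V_out = 10.1 × 63.15 / (30.4 + 63.15) = 10.1 × 63.15/93.55 = 6.82 V.

V_out ≈ 6.82 V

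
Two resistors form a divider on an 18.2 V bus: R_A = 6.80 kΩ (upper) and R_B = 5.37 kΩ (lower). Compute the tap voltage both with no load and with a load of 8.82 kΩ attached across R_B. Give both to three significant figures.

Open-circuit: V = 18.2 × 5.37/(6.80 + 5.37) = 8.03 V.
With the load, R_B becomes R_B‖R_L = 3.338 kΩ, so V = 18.2 × 3.338/10.14 = 5.99 V.

Unloaded: 8.03 V; loaded: 5.99 V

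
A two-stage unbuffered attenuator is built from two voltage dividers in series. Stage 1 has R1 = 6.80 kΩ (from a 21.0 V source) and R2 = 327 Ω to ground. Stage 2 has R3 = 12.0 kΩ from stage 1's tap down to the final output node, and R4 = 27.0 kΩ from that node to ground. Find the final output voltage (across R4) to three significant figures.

V_out ≈ 0.662 V

Stage 2 presents R3+R4 = 39000 Ω as a load on stage 1's tap.
Stage 1's lower leg becomes R2‖(R3+R4) = 324.3 Ω, so V_mid = 21.0 × 324.3/7124 = 0.9559 V.
Stage 2 is itself unloaded: V_out = V_mid × R4/(R3+R4) = 0.9559 × 27000/39000 = 0.662 V.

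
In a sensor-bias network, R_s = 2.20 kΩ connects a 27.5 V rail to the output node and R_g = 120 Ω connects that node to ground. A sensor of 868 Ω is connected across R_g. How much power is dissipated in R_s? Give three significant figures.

P ≈ 313 mW

Total resistance from the source is R_s + (R_g‖R_L) = 2305 Ω, so I = 27.5/2305 Ω = 11.93 mA.
P = I²·R_s = (11.93 mA)² × 2.20 kΩ = 313 mW.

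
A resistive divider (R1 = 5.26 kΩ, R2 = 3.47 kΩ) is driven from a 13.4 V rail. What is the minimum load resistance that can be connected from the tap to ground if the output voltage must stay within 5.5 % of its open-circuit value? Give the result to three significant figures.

Output resistance R_th = R1‖R2 = (5.26 × 3.47)/8.730 = 2.091 kΩ.
The fractional drop is R_th/(R_th + R_L); requiring this ≤ 0.0550 gives R_L ≥ R_th(1/0.0550 − 1) = 2.091 × 17.18 = 35.9 kΩ.

R_L(min) ≈ 35.9 kΩ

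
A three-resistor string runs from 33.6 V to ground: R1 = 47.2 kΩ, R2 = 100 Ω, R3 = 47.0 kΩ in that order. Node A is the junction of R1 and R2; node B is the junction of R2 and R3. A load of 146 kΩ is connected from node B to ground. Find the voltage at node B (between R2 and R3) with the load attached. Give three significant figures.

V ≈ 14.4 V

At node B, R3 is in parallel with the load: R3‖R_L = 35550 Ω.
Below node A the resistance is R2 + (R3‖R_L) = 35650 Ω, so V_A = 33.6 × 35650/82850 = 14.46 V.
Then V_B = V_A × (R3‖R_L)/(R2 + R3‖R_L) = 14.46 × 35550/35650 = 14.4 V.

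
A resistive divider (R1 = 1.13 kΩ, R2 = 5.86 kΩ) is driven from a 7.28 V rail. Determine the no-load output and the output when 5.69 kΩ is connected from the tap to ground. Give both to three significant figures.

Open-circuit: V = 7.28 × 5.86/(1.13 + 5.86) = 6.10 V.
With the load, R2 becomes R2‖R_L = 2.887 kΩ, so V = 7.28 × 2.887/4.017 = 5.23 V.

Unloaded: 6.10 V; loaded: 5.23 V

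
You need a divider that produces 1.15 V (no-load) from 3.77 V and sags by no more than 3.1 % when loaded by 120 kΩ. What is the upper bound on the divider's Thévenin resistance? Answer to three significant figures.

Loading drop = R_th/(R_th + R_L) ≤ 0.0310, so R_th ≤ R_L · ε/(1−ε) = 120 kΩ × 0.0310/0.9690 = 3.84 kΩ.
(Any R1, R2 with R2/(R1+R2) = 0.305 and R1‖R2 ≤ 3.84 kΩ will meet the spec.)

R_th ≤ 3.84 kΩ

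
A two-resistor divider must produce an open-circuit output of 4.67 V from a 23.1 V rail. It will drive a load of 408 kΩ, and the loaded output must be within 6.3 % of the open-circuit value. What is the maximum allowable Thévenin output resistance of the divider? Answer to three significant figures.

Loading drop = R_th/(R_th + R_L) ≤ 0.0630, so R_th ≤ R_L · ε/(1−ε) = 408 kΩ × 0.0630/0.9370 = 27.4 kΩ.
(Any R1, R2 with R2/(R1+R2) = 0.202 and R1‖R2 ≤ 27.4 kΩ will meet the spec.)

R_th ≤ 27.4 kΩ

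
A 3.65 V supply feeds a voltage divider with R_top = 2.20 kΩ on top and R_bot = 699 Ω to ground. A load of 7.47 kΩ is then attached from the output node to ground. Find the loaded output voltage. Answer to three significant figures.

The load sits in parallel with R_bot: R_bot‖R_L = (699 × 7470) / (699 + 7470) = 639.2 Ω.
V_out = 3.65 × 639.2 / (2200 + 639.2) = 3.65 × 639.2/2839 = 0.822 V.

V_out ≈ 0.822 V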